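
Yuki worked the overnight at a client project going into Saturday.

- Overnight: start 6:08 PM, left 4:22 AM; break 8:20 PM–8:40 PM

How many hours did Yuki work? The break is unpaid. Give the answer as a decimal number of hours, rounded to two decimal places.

9.90 hours

Overnight: 6:08 PM → midnight = 5 h 52 min; midnight → 4:22 AM = 4 h 22 min; span 10 h 14 min; less 20 min break → 9 h 54 min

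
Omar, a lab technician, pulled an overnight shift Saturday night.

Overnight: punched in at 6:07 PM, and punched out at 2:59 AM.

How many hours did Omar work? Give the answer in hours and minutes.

Overnight: 6:07 PM → midnight = 5 h 53 min; midnight → 2:59 AM = 2 h 59 min; span 8 h 52 min

8 h 52 min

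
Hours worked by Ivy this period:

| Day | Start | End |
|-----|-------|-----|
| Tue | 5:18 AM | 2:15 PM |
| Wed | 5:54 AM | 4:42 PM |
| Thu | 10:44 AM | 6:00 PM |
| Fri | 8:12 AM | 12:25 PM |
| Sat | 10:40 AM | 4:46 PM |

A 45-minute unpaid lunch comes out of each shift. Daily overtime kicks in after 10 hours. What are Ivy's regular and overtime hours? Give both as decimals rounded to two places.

Regular 33.53 hours, overtime 0.05 hours

Tue: 5:18 AM–2:15 PM = 8 h 57 min; less 45 min break → 8 h 12 min
Wed: 5:54 AM–4:42 PM = 10 h 48 min; less 45 min break → 10 h 3 min
Thu: 10:44 AM–6:00 PM = 7 h 16 min; less 45 min break → 6 h 31 min
Fri: 8:12 AM–12:25 PM = 4 h 13 min; less 45 min break → 3 h 28 min
Sat: 10:40 AM–4:46 PM = 6 h 6 min; less 45 min break → 5 h 21 min
Tue reg 8 h 12 min / OT 0 h 0 min; Wed reg 10 h 0 min / OT 0 h 3 min; Thu reg 6 h 31 min / OT 0 h 0 min; Fri reg 3 h 28 min / OT 0 h 0 min; Sat reg 5 h 21 min / OT 0 h 0 min.
Totals: regular 33 h 32 min, overtime 0 h 3 min.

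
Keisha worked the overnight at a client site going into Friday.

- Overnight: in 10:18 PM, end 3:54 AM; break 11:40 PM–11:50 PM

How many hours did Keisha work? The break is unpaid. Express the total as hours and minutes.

Overnight: 10:18 PM → midnight = 1 h 42 min; midnight → 3:54 AM = 3 h 54 min; span 5 h 36 min; less 10 min break → 5 h 26 min

5 h 26 min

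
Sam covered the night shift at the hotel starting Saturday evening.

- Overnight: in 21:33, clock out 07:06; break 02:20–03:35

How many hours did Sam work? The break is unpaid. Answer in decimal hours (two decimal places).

Overnight: 21:33 → midnight = 2 h 27 min; midnight → 07:06 = 7 h 6 min; span 9 h 33 min; less 75 min break → 8 h 18 min

8.30 hours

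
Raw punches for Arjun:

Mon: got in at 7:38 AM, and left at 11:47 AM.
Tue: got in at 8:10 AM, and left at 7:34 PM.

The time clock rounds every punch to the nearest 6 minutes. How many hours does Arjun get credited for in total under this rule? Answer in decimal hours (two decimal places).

15.60 hours

Mon: in 7:38 AM→7:36 AM, out 11:47 AM→11:48 AM; 4 h 12 min
Tue: in 8:10 AM→8:12 AM, out 7:34 PM→7:36 PM; 11 h 24 min
Total credited: 15 h 36 min.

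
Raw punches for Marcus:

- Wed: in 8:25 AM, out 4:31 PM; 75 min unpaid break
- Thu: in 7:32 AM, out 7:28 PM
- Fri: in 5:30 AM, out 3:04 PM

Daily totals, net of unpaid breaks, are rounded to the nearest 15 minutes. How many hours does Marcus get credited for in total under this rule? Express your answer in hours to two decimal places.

Wed: 8:25 AM–4:31 PM = 8 h 6 min − 75 min = 6 h 51 min → rounds to 6 h 45 min
Thu: 7:32 AM–7:28 PM = 11 h 56 min → rounds to 12 h 0 min
Fri: 5:30 AM–3:04 PM = 9 h 34 min → rounds to 9 h 30 min
Total credited: 28 h 15 min.

28.25 hours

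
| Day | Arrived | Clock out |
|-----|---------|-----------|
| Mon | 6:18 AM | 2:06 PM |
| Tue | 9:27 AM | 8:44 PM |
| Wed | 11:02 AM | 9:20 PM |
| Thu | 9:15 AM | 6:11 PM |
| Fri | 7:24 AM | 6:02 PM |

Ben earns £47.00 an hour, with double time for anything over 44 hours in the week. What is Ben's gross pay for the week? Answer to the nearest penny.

£2533.30

Mon: 6:18 AM–2:06 PM = 7 h 48 min
Tue: 9:27 AM–8:44 PM = 11 h 17 min
Wed: 11:02 AM–9:20 PM = 10 h 18 min
Thu: 9:15 AM–6:11 PM = 8 h 56 min
Fri: 7:24 AM–6:02 PM = 10 h 38 min
Total worked: 48 h 57 min = 2937 min.
Regular 44 h 0 min = 2640 min at £47.00/h; overtime 4 h 57 min = 297 min at £94.00/h.
Pay = (2640 × £47.00 + 297 × £94.00) ÷ 60 = £2533.30.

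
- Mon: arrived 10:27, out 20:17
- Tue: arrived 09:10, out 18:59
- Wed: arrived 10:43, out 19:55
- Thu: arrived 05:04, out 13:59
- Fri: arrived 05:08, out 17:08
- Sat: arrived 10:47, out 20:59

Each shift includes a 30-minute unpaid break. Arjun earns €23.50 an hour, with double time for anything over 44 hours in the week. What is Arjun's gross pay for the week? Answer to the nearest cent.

Mon: 10:27–20:17 = 9 h 50 min; less 30 min break → 9 h 20 min
Tue: 09:10–18:59 = 9 h 49 min; less 30 min break → 9 h 19 min
Wed: 10:43–19:55 = 9 h 12 min; less 30 min break → 8 h 42 min
Thu: 05:04–13:59 = 8 h 55 min; less 30 min break → 8 h 25 min
Fri: 05:08–17:08 = 12 h 0 min; less 30 min break → 11 h 30 min
Sat: 10:47–20:59 = 10 h 12 min; less 30 min break → 9 h 42 min
Total worked: 56 h 58 min = 3418 min.
Regular 44 h 0 min = 2640 min at €23.50/h; overtime 12 h 58 min = 778 min at €47.00/h.
Pay = (2640 × €23.50 + 778 × €47.00) ÷ 60 = €1643.43.

€1643.43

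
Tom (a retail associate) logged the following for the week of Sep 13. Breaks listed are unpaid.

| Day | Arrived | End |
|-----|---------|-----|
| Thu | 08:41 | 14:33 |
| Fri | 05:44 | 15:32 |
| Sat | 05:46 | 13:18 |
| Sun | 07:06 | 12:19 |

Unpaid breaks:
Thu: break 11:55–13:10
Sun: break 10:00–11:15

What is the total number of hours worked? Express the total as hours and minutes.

25 h 55 min

Thu: 08:41–14:33 = 5 h 52 min; less 75 min break → 4 h 37 min
Fri: 05:44–15:32 = 9 h 48 min
Sat: 05:46–13:18 = 7 h 32 min
Sun: 07:06–12:19 = 5 h 13 min; less 75 min break → 3 h 58 min
Total: 4 h 37 min + 9 h 48 min + 7 h 32 min + 3 h 58 min = 25 h 55 min.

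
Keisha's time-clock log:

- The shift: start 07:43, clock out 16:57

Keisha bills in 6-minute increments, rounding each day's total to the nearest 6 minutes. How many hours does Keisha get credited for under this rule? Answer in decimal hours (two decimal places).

9.20 hours

The shift: 07:43–16:57 = 9 h 14 min → rounds to 9 h 12 min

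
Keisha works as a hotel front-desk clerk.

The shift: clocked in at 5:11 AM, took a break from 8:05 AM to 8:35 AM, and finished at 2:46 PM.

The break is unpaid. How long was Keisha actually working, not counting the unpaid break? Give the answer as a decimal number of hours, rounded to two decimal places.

9.08 hours

The shift: 5:11 AM–2:46 PM = 9 h 35 min; less 30 min break → 9 h 5 min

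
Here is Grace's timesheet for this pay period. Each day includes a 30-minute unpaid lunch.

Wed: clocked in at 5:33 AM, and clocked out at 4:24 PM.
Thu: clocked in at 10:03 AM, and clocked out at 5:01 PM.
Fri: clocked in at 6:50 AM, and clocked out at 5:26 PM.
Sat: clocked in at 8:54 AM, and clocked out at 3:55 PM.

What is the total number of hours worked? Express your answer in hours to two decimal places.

Wed: 5:33 AM–4:24 PM = 10 h 51 min; less 30 min break → 10 h 21 min
Thu: 10:03 AM–5:01 PM = 6 h 58 min; less 30 min break → 6 h 28 min
Fri: 6:50 AM–5:26 PM = 10 h 36 min; less 30 min break → 10 h 6 min
Sat: 8:54 AM–3:55 PM = 7 h 1 min; less 30 min break → 6 h 31 min
Total: 10 h 21 min + 6 h 28 min + 10 h 6 min + 6 h 31 min = 33 h 26 min.

33.43 hours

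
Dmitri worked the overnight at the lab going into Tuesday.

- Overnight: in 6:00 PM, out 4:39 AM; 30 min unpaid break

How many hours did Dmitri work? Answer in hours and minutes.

10 h 9 min

Overnight: 6:00 PM → midnight = 6 h 0 min; midnight → 4:39 AM = 4 h 39 min; span 10 h 39 min; less 30 min break → 10 h 9 min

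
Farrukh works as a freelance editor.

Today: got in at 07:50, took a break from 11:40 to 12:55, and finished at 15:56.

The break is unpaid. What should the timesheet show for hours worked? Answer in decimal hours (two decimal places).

6.85 hours

Today: 07:50–15:56 = 8 h 6 min; less 75 min break → 6 h 51 min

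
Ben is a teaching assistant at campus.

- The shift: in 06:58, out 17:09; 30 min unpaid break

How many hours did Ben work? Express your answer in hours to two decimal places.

9.68 hours

The shift: 06:58–17:09 = 10 h 11 min; less 30 min break → 9 h 41 min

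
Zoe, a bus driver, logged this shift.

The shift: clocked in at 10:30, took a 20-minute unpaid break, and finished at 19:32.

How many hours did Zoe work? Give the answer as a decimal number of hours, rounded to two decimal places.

The shift: 10:30–19:32 = 9 h 2 min; less 20 min break → 8 h 42 min

8.70 hours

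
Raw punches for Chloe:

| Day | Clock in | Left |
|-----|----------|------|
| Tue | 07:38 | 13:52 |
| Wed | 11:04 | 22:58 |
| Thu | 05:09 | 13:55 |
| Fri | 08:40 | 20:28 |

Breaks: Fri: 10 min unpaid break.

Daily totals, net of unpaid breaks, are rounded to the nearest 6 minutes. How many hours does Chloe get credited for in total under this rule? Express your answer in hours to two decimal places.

Tue: 07:38–13:52 = 6 h 14 min → rounds to 6 h 12 min
Wed: 11:04–22:58 = 11 h 54 min → rounds to 11 h 54 min
Thu: 05:09–13:55 = 8 h 46 min → rounds to 8 h 48 min
Fri: 08:40–20:28 = 11 h 48 min − 10 min = 11 h 38 min → rounds to 11 h 36 min
Total credited: 38 h 30 min.

38.50 hours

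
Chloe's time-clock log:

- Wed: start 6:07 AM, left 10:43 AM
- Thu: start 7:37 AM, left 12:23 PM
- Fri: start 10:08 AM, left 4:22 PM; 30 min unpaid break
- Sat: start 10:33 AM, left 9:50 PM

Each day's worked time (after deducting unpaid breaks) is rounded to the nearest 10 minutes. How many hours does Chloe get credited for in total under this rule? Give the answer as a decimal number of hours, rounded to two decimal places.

Wed: 6:07 AM–10:43 AM = 4 h 36 min → rounds to 4 h 40 min
Thu: 7:37 AM–12:23 PM = 4 h 46 min → rounds to 4 h 50 min
Fri: 10:08 AM–4:22 PM = 6 h 14 min − 30 min = 5 h 44 min → rounds to 5 h 40 min
Sat: 10:33 AM–9:50 PM = 11 h 17 min → rounds to 11 h 20 min
Total credited: 26 h 30 min.

26.50 hours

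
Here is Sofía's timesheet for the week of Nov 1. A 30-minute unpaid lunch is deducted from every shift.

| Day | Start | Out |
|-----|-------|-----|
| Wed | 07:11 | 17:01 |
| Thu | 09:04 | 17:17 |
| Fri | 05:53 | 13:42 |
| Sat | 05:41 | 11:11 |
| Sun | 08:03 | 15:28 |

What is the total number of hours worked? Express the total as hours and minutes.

36 h 17 min

Wed: 07:11–17:01 = 9 h 50 min; less 30 min break → 9 h 20 min
Thu: 09:04–17:17 = 8 h 13 min; less 30 min break → 7 h 43 min
Fri: 05:53–13:42 = 7 h 49 min; less 30 min break → 7 h 19 min
Sat: 05:41–11:11 = 5 h 30 min; less 30 min break → 5 h 0 min
Sun: 08:03–15:28 = 7 h 25 min; less 30 min break → 6 h 55 min
Total: 9 h 20 min + 7 h 43 min + 7 h 19 min + 5 h 0 min + 6 h 55 min = 36 h 17 min.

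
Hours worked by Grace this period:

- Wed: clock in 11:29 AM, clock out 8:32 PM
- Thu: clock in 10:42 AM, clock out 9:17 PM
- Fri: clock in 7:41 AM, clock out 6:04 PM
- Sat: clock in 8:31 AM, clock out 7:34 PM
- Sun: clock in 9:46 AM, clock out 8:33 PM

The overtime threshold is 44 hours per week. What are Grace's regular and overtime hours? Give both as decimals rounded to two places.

Wed: 11:29 AM–8:32 PM = 9 h 3 min
Thu: 10:42 AM–9:17 PM = 10 h 35 min
Fri: 7:41 AM–6:04 PM = 10 h 23 min
Sat: 8:31 AM–7:34 PM = 11 h 3 min
Sun: 9:46 AM–8:33 PM = 10 h 47 min
Total worked: 51 h 51 min = 51.85 h.
Threshold 44 h → overtime 7 h 51 min, regular 44 h 0 min.

Regular 44.00 hours, overtime 7.85 hours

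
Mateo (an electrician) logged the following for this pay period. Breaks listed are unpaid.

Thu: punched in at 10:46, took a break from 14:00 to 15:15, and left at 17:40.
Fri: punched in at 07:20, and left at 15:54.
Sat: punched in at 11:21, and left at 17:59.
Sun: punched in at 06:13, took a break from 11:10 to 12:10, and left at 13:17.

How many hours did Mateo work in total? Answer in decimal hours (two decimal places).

Thu: 10:46–17:40 = 6 h 54 min; less 75 min break → 5 h 39 min
Fri: 07:20–15:54 = 8 h 34 min
Sat: 11:21–17:59 = 6 h 38 min
Sun: 06:13–13:17 = 7 h 4 min; less 60 min break → 6 h 4 min
Total: 5 h 39 min + 8 h 34 min + 6 h 38 min + 6 h 4 min = 26 h 55 min.

26.92 hours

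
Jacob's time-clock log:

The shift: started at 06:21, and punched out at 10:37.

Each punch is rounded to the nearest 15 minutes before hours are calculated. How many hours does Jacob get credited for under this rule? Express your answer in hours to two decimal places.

4.25 hours

The shift: in 06:21→06:15, out 10:37→10:30; 4 h 15 min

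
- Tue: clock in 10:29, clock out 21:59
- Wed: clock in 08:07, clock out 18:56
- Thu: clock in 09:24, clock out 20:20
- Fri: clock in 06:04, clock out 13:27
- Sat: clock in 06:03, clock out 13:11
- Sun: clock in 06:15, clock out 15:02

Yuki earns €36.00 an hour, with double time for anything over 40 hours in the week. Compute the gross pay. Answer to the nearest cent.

€2631.60

Tue: 10:29–21:59 = 11 h 30 min
Wed: 08:07–18:56 = 10 h 49 min
Thu: 09:24–20:20 = 10 h 56 min
Fri: 06:04–13:27 = 7 h 23 min
Sat: 06:03–13:11 = 7 h 8 min
Sun: 06:15–15:02 = 8 h 47 min
Total worked: 56 h 33 min = 3393 min.
Regular 40 h 0 min = 2400 min at €36.00/h; overtime 16 h 33 min = 993 min at €72.00/h.
Pay = (2400 × €36.00 + 993 × €72.00) ÷ 60 = €2631.60.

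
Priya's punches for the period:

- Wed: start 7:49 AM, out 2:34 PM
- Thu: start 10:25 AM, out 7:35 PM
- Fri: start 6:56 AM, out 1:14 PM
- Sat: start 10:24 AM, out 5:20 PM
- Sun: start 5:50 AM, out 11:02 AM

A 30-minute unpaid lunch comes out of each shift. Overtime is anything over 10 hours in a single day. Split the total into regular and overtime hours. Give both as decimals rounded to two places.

Regular 31.85 hours, overtime 0.00 hours

Wed: 7:49 AM–2:34 PM = 6 h 45 min; less 30 min break → 6 h 15 min
Thu: 10:25 AM–7:35 PM = 9 h 10 min; less 30 min break → 8 h 40 min
Fri: 6:56 AM–1:14 PM = 6 h 18 min; less 30 min break → 5 h 48 min
Sat: 10:24 AM–5:20 PM = 6 h 56 min; less 30 min break → 6 h 26 min
Sun: 5:50 AM–11:02 AM = 5 h 12 min; less 30 min break → 4 h 42 min
Wed reg 6 h 15 min / OT 0 h 0 min; Thu reg 8 h 40 min / OT 0 h 0 min; Fri reg 5 h 48 min / OT 0 h 0 min; Sat reg 6 h 26 min / OT 0 h 0 min; Sun reg 4 h 42 min / OT 0 h 0 min.
Totals: regular 31 h 51 min, overtime 0 h 0 min.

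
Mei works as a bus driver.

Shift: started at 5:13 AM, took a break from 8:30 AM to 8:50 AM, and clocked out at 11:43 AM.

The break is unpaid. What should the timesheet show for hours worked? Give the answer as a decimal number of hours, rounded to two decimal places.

6.17 hours

Shift: 5:13 AM–11:43 AM = 6 h 30 min; less 20 min break → 6 h 10 min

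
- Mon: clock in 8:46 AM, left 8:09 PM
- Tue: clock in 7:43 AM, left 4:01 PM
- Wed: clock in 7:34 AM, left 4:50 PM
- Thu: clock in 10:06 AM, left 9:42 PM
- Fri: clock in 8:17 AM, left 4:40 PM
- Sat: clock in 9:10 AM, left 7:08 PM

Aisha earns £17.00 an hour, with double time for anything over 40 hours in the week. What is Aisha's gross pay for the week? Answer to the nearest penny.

£1322.60

Mon: 8:46 AM–8:09 PM = 11 h 23 min
Tue: 7:43 AM–4:01 PM = 8 h 18 min
Wed: 7:34 AM–4:50 PM = 9 h 16 min
Thu: 10:06 AM–9:42 PM = 11 h 36 min
Fri: 8:17 AM–4:40 PM = 8 h 23 min
Sat: 9:10 AM–7:08 PM = 9 h 58 min
Total worked: 58 h 54 min = 3534 min.
Regular 40 h 0 min = 2400 min at £17.00/h; overtime 18 h 54 min = 1134 min at £34.00/h.
Pay = (2400 × £17.00 + 1134 × £34.00) ÷ 60 = £1322.60.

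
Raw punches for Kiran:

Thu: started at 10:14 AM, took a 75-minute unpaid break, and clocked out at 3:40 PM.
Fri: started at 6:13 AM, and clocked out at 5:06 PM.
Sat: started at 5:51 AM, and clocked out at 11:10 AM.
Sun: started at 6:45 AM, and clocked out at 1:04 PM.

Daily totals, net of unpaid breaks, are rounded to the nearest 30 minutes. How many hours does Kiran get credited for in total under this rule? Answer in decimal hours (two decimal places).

Thu: 10:14 AM–3:40 PM = 5 h 26 min − 75 min = 4 h 11 min → rounds to 4 h 0 min
Fri: 6:13 AM–5:06 PM = 10 h 53 min → rounds to 11 h 0 min
Sat: 5:51 AM–11:10 AM = 5 h 19 min → rounds to 5 h 30 min
Sun: 6:45 AM–1:04 PM = 6 h 19 min → rounds to 6 h 30 min
Total credited: 27 h 0 min.

27.00 hours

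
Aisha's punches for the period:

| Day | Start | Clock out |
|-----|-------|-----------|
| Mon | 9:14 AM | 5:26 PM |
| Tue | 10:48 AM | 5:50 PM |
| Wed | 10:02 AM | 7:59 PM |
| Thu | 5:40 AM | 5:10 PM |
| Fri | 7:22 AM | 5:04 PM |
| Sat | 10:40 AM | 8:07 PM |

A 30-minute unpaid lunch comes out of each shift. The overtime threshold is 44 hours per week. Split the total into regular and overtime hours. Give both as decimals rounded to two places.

Mon: 9:14 AM–5:26 PM = 8 h 12 min; less 30 min break → 7 h 42 min
Tue: 10:48 AM–5:50 PM = 7 h 2 min; less 30 min break → 6 h 32 min
Wed: 10:02 AM–7:59 PM = 9 h 57 min; less 30 min break → 9 h 27 min
Thu: 5:40 AM–5:10 PM = 11 h 30 min; less 30 min break → 11 h 0 min
Fri: 7:22 AM–5:04 PM = 9 h 42 min; less 30 min break → 9 h 12 min
Sat: 10:40 AM–8:07 PM = 9 h 27 min; less 30 min break → 8 h 57 min
Total worked: 52 h 50 min = 52.83 h.
Threshold 44 h → overtime 8 h 50 min, regular 44 h 0 min.

Regular 44.00 hours, overtime 8.83 hours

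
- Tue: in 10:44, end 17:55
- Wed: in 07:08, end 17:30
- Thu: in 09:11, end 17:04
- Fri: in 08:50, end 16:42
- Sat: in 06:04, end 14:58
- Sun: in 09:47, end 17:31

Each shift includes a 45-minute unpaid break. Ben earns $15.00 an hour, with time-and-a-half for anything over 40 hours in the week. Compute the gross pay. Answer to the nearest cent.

$722.25

Tue: 10:44–17:55 = 7 h 11 min; less 45 min break → 6 h 26 min
Wed: 07:08–17:30 = 10 h 22 min; less 45 min break → 9 h 37 min
Thu: 09:11–17:04 = 7 h 53 min; less 45 min break → 7 h 8 min
Fri: 08:50–16:42 = 7 h 52 min; less 45 min break → 7 h 7 min
Sat: 06:04–14:58 = 8 h 54 min; less 45 min break → 8 h 9 min
Sun: 09:47–17:31 = 7 h 44 min; less 45 min break → 6 h 59 min
Total worked: 45 h 26 min = 2726 min.
Regular 40 h 0 min = 2400 min at $15.00/h; overtime 5 h 26 min = 326 min at $22.50/h.
Pay = (2400 × $15.00 + 326 × $22.50) ÷ 60 = $722.25.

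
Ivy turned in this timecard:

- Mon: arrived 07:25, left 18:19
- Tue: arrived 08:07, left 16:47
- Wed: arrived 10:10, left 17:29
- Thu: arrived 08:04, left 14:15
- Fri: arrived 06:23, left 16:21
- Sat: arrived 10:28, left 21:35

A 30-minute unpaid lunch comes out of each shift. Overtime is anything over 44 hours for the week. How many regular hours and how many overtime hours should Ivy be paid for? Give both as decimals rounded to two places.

Mon: 07:25–18:19 = 10 h 54 min; less 30 min break → 10 h 24 min
Tue: 08:07–16:47 = 8 h 40 min; less 30 min break → 8 h 10 min
Wed: 10:10–17:29 = 7 h 19 min; less 30 min break → 6 h 49 min
Thu: 08:04–14:15 = 6 h 11 min; less 30 min break → 5 h 41 min
Fri: 06:23–16:21 = 9 h 58 min; less 30 min break → 9 h 28 min
Sat: 10:28–21:35 = 11 h 7 min; less 30 min break → 10 h 37 min
Total worked: 51 h 9 min = 51.15 h.
Threshold 44 h → overtime 7 h 9 min, regular 44 h 0 min.

Regular 44.00 hours, overtime 7.15 hours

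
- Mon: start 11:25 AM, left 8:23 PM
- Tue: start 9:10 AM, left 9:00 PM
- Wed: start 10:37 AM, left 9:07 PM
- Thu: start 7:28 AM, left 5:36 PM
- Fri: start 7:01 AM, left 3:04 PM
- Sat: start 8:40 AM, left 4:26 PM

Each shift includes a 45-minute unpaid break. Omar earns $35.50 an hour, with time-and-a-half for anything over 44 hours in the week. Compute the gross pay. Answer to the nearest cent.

Mon: 11:25 AM–8:23 PM = 8 h 58 min; less 45 min break → 8 h 13 min
Tue: 9:10 AM–9:00 PM = 11 h 50 min; less 45 min break → 11 h 5 min
Wed: 10:37 AM–9:07 PM = 10 h 30 min; less 45 min break → 9 h 45 min
Thu: 7:28 AM–5:36 PM = 10 h 8 min; less 45 min break → 9 h 23 min
Fri: 7:01 AM–3:04 PM = 8 h 3 min; less 45 min break → 7 h 18 min
Sat: 8:40 AM–4:26 PM = 7 h 46 min; less 45 min break → 7 h 1 min
Total worked: 52 h 45 min = 3165 min.
Regular 44 h 0 min = 2640 min at $35.50/h; overtime 8 h 45 min = 525 min at $53.25/h.
Pay = (2640 × $35.50 + 525 × $53.25) ÷ 60 = $2027.94.

$2027.94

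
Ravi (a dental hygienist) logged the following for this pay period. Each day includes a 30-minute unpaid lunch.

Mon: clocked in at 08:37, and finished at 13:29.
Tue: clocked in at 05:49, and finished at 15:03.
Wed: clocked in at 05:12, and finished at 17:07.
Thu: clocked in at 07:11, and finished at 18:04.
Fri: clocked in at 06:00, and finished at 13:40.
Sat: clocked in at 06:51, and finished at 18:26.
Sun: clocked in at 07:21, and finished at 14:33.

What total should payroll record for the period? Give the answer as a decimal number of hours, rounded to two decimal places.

59.85 hours

Mon: 08:37–13:29 = 4 h 52 min; less 30 min break → 4 h 22 min
Tue: 05:49–15:03 = 9 h 14 min; less 30 min break → 8 h 44 min
Wed: 05:12–17:07 = 11 h 55 min; less 30 min break → 11 h 25 min
Thu: 07:11–18:04 = 10 h 53 min; less 30 min break → 10 h 23 min
Fri: 06:00–13:40 = 7 h 40 min; less 30 min break → 7 h 10 min
Sat: 06:51–18:26 = 11 h 35 min; less 30 min break → 11 h 5 min
Sun: 07:21–14:33 = 7 h 12 min; less 30 min break → 6 h 42 min
Total: 4 h 22 min + 8 h 44 min + 11 h 25 min + 10 h 23 min + 7 h 10 min + 11 h 5 min + 6 h 42 min = 59 h 51 min.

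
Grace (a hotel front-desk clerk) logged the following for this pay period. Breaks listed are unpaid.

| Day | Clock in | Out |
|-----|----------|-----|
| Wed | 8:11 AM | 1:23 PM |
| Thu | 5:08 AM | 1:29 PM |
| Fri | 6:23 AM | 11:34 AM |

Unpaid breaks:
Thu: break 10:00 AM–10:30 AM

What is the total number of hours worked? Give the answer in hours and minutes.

18 h 14 min

Wed: 8:11 AM–1:23 PM = 5 h 12 min
Thu: 5:08 AM–1:29 PM = 8 h 21 min; less 30 min break → 7 h 51 min
Fri: 6:23 AM–11:34 AM = 5 h 11 min
Total: 5 h 12 min + 7 h 51 min + 5 h 11 min = 18 h 14 min.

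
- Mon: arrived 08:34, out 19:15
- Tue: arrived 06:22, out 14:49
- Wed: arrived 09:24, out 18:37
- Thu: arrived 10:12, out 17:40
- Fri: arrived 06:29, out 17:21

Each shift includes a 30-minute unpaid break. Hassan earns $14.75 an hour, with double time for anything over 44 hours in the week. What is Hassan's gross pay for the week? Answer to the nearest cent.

Mon: 08:34–19:15 = 10 h 41 min; less 30 min break → 10 h 11 min
Tue: 06:22–14:49 = 8 h 27 min; less 30 min break → 7 h 57 min
Wed: 09:24–18:37 = 9 h 13 min; less 30 min break → 8 h 43 min
Thu: 10:12–17:40 = 7 h 28 min; less 30 min break → 6 h 58 min
Fri: 06:29–17:21 = 10 h 52 min; less 30 min break → 10 h 22 min
Total worked: 44 h 11 min = 2651 min.
Regular 44 h 0 min = 2640 min at $14.75/h; overtime 0 h 11 min = 11 min at $29.50/h.
Pay = (2640 × $14.75 + 11 × $29.50) ÷ 60 = $654.41.

$654.41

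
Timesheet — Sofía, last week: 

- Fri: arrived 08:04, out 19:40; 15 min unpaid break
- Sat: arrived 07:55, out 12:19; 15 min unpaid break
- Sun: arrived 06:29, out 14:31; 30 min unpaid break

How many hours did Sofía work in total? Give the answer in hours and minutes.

Fri: 08:04–19:40 = 11 h 36 min; less 15 min break → 11 h 21 min
Sat: 07:55–12:19 = 4 h 24 min; less 15 min break → 4 h 9 min
Sun: 06:29–14:31 = 8 h 2 min; less 30 min break → 7 h 32 min
Total: 11 h 21 min + 4 h 9 min + 7 h 32 min = 23 h 2 min.

23 h 2 min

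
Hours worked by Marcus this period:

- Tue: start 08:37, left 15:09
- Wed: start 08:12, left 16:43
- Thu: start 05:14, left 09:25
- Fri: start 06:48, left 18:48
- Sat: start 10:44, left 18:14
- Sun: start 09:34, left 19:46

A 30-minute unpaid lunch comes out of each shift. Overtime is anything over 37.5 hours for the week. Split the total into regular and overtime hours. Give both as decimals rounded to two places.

Regular 37.50 hours, overtime 8.43 hours

Tue: 08:37–15:09 = 6 h 32 min; less 30 min break → 6 h 2 min
Wed: 08:12–16:43 = 8 h 31 min; less 30 min break → 8 h 1 min
Thu: 05:14–09:25 = 4 h 11 min; less 30 min break → 3 h 41 min
Fri: 06:48–18:48 = 12 h 0 min; less 30 min break → 11 h 30 min
Sat: 10:44–18:14 = 7 h 30 min; less 30 min break → 7 h 0 min
Sun: 09:34–19:46 = 10 h 12 min; less 30 min break → 9 h 42 min
Total worked: 45 h 56 min = 45.93 h.
Threshold 37.5 h → overtime 8 h 26 min, regular 37 h 30 min.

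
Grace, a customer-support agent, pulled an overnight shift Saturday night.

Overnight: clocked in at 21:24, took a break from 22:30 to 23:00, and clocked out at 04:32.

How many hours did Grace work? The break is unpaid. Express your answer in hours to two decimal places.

Overnight: 21:24 → midnight = 2 h 36 min; midnight → 04:32 = 4 h 32 min; span 7 h 8 min; less 30 min break → 6 h 38 min

6.63 hours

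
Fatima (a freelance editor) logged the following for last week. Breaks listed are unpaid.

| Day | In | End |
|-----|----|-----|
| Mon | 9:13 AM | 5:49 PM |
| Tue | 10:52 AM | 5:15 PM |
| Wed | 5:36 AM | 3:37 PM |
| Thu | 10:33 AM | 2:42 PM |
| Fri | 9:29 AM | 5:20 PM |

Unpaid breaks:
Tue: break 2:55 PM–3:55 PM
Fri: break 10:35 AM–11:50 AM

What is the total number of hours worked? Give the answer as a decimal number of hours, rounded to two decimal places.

Mon: 9:13 AM–5:49 PM = 8 h 36 min
Tue: 10:52 AM–5:15 PM = 6 h 23 min; less 60 min break → 5 h 23 min
Wed: 5:36 AM–3:37 PM = 10 h 1 min
Thu: 10:33 AM–2:42 PM = 4 h 9 min
Fri: 9:29 AM–5:20 PM = 7 h 51 min; less 75 min break → 6 h 36 min
Total: 8 h 36 min + 5 h 23 min + 10 h 1 min + 4 h 9 min + 6 h 36 min = 34 h 45 min.

34.75 hours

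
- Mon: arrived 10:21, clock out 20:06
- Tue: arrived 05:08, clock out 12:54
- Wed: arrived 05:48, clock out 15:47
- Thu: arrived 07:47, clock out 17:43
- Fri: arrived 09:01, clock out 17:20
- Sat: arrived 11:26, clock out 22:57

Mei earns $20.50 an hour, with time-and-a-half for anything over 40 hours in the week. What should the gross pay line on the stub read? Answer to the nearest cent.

$1350.95

Mon: 10:21–20:06 = 9 h 45 min
Tue: 05:08–12:54 = 7 h 46 min
Wed: 05:48–15:47 = 9 h 59 min
Thu: 07:47–17:43 = 9 h 56 min
Fri: 09:01–17:20 = 8 h 19 min
Sat: 11:26–22:57 = 11 h 31 min
Total worked: 57 h 16 min = 3436 min.
Regular 40 h 0 min = 2400 min at $20.50/h; overtime 17 h 16 min = 1036 min at $30.75/h.
Pay = (2400 × $20.50 + 1036 × $30.75) ÷ 60 = $1350.95.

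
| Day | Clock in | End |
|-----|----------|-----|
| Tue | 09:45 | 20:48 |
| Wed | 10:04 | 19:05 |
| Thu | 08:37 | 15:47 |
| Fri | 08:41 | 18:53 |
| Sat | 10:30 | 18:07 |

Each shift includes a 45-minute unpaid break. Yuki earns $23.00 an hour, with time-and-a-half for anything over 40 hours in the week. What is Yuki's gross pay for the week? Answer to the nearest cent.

$964.85

Tue: 09:45–20:48 = 11 h 3 min; less 45 min break → 10 h 18 min
Wed: 10:04–19:05 = 9 h 1 min; less 45 min break → 8 h 16 min
Thu: 08:37–15:47 = 7 h 10 min; less 45 min break → 6 h 25 min
Fri: 08:41–18:53 = 10 h 12 min; less 45 min break → 9 h 27 min
Sat: 10:30–18:07 = 7 h 37 min; less 45 min break → 6 h 52 min
Total worked: 41 h 18 min = 2478 min.
Regular 40 h 0 min = 2400 min at $23.00/h; overtime 1 h 18 min = 78 min at $34.50/h.
Pay = (2400 × $23.00 + 78 × $34.50) ÷ 60 = $964.85.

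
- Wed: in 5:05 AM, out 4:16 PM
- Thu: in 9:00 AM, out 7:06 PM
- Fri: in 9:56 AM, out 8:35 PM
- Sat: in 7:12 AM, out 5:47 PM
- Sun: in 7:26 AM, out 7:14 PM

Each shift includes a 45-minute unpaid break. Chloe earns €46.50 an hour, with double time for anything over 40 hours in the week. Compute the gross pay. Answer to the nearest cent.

€2842.70

Wed: 5:05 AM–4:16 PM = 11 h 11 min; less 45 min break → 10 h 26 min
Thu: 9:00 AM–7:06 PM = 10 h 6 min; less 45 min break → 9 h 21 min
Fri: 9:56 AM–8:35 PM = 10 h 39 min; less 45 min break → 9 h 54 min
Sat: 7:12 AM–5:47 PM = 10 h 35 min; less 45 min break → 9 h 50 min
Sun: 7:26 AM–7:14 PM = 11 h 48 min; less 45 min break → 11 h 3 min
Total worked: 50 h 34 min = 3034 min.
Regular 40 h 0 min = 2400 min at €46.50/h; overtime 10 h 34 min = 634 min at €93.00/h.
Pay = (2400 × €46.50 + 634 × €93.00) ÷ 60 = €2842.70.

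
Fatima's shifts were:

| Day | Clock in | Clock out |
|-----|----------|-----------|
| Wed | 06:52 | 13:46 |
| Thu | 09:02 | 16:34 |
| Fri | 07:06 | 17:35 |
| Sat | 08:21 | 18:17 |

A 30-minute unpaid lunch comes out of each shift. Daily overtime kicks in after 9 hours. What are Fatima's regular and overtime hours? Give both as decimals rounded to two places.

Wed: 06:52–13:46 = 6 h 54 min; less 30 min break → 6 h 24 min
Thu: 09:02–16:34 = 7 h 32 min; less 30 min break → 7 h 2 min
Fri: 07:06–17:35 = 10 h 29 min; less 30 min break → 9 h 59 min
Sat: 08:21–18:17 = 9 h 56 min; less 30 min break → 9 h 26 min
Wed reg 6 h 24 min / OT 0 h 0 min; Thu reg 7 h 2 min / OT 0 h 0 min; Fri reg 9 h 0 min / OT 0 h 59 min; Sat reg 9 h 0 min / OT 0 h 26 min.
Totals: regular 31 h 26 min, overtime 1 h 25 min.

Regular 31.43 hours, overtime 1.42 hours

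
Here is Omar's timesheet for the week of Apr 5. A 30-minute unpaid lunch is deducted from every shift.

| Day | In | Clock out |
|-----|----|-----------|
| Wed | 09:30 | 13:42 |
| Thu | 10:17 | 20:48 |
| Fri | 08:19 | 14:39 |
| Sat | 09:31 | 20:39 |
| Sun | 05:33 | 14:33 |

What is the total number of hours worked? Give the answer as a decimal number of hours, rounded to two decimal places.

38.68 hours

Wed: 09:30–13:42 = 4 h 12 min; less 30 min break → 3 h 42 min
Thu: 10:17–20:48 = 10 h 31 min; less 30 min break → 10 h 1 min
Fri: 08:19–14:39 = 6 h 20 min; less 30 min break → 5 h 50 min
Sat: 09:31–20:39 = 11 h 8 min; less 30 min break → 10 h 38 min
Sun: 05:33–14:33 = 9 h 0 min; less 30 min break → 8 h 30 min
Total: 3 h 42 min + 10 h 1 min + 5 h 50 min + 10 h 38 min + 8 h 30 min = 38 h 41 min.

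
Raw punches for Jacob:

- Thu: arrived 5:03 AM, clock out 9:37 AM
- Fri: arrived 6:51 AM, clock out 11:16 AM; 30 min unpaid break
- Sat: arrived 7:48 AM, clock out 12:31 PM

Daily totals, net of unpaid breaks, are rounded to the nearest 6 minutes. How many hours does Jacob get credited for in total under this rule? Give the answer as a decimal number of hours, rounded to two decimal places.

Thu: 5:03 AM–9:37 AM = 4 h 34 min → rounds to 4 h 36 min
Fri: 6:51 AM–11:16 AM = 4 h 25 min − 30 min = 3 h 55 min → rounds to 3 h 54 min
Sat: 7:48 AM–12:31 PM = 4 h 43 min → rounds to 4 h 42 min
Total credited: 13 h 12 min.

13.20 hours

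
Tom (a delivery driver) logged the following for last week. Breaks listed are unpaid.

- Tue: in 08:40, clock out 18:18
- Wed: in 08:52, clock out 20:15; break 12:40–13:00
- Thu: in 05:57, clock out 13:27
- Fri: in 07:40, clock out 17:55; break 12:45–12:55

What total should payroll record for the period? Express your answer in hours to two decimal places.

Tue: 08:40–18:18 = 9 h 38 min
Wed: 08:52–20:15 = 11 h 23 min; less 20 min break → 11 h 3 min
Thu: 05:57–13:27 = 7 h 30 min
Fri: 07:40–17:55 = 10 h 15 min; less 10 min break → 10 h 5 min
Total: 9 h 38 min + 11 h 3 min + 7 h 30 min + 10 h 5 min = 38 h 16 min.

38.27 hours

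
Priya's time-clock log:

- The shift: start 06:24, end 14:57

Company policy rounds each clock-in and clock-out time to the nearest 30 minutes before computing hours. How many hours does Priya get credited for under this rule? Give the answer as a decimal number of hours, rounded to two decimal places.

8.50 hours

The shift: in 06:24→06:30, out 14:57→15:00; 8 h 30 min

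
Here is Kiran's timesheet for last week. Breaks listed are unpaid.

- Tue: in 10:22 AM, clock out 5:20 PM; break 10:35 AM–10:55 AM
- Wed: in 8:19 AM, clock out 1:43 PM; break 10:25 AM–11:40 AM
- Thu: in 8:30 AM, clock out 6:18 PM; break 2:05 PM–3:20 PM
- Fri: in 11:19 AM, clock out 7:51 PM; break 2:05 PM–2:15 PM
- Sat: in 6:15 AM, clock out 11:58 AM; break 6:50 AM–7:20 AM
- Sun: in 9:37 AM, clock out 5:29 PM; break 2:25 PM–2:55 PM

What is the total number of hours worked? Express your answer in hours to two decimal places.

40.28 hours

Tue: 10:22 AM–5:20 PM = 6 h 58 min; less 20 min break → 6 h 38 min
Wed: 8:19 AM–1:43 PM = 5 h 24 min; less 75 min break → 4 h 9 min
Thu: 8:30 AM–6:18 PM = 9 h 48 min; less 75 min break → 8 h 33 min
Fri: 11:19 AM–7:51 PM = 8 h 32 min; less 10 min break → 8 h 22 min
Sat: 6:15 AM–11:58 AM = 5 h 43 min; less 30 min break → 5 h 13 min
Sun: 9:37 AM–5:29 PM = 7 h 52 min; less 30 min break → 7 h 22 min
Total: 6 h 38 min + 4 h 9 min + 8 h 33 min + 8 h 22 min + 5 h 13 min + 7 h 22 min = 40 h 17 min.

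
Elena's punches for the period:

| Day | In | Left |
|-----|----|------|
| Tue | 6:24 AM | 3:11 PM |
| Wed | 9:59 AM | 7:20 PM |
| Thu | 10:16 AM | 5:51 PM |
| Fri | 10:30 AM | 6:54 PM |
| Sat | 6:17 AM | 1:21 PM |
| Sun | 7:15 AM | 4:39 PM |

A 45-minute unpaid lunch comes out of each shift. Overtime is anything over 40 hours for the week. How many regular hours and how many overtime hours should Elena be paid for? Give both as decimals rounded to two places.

Regular 40.00 hours, overtime 6.08 hours

Tue: 6:24 AM–3:11 PM = 8 h 47 min; less 45 min break → 8 h 2 min
Wed: 9:59 AM–7:20 PM = 9 h 21 min; less 45 min break → 8 h 36 min
Thu: 10:16 AM–5:51 PM = 7 h 35 min; less 45 min break → 6 h 50 min
Fri: 10:30 AM–6:54 PM = 8 h 24 min; less 45 min break → 7 h 39 min
Sat: 6:17 AM–1:21 PM = 7 h 4 min; less 45 min break → 6 h 19 min
Sun: 7:15 AM–4:39 PM = 9 h 24 min; less 45 min break → 8 h 39 min
Total worked: 46 h 5 min = 46.08 h.
Threshold 40 h → overtime 6 h 5 min, regular 40 h 0 min.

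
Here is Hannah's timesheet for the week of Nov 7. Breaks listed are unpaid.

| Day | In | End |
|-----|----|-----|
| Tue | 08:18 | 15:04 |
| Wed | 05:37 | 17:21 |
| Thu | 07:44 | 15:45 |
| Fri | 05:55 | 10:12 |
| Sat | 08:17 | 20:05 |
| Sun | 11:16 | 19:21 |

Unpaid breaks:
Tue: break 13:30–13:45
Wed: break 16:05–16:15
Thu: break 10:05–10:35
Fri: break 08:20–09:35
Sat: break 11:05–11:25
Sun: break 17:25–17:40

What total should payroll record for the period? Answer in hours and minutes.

Tue: 08:18–15:04 = 6 h 46 min; less 15 min break → 6 h 31 min
Wed: 05:37–17:21 = 11 h 44 min; less 10 min break → 11 h 34 min
Thu: 07:44–15:45 = 8 h 1 min; less 30 min break → 7 h 31 min
Fri: 05:55–10:12 = 4 h 17 min; less 75 min break → 3 h 2 min
Sat: 08:17–20:05 = 11 h 48 min; less 20 min break → 11 h 28 min
Sun: 11:16–19:21 = 8 h 5 min; less 15 min break → 7 h 50 min
Total: 6 h 31 min + 11 h 34 min + 7 h 31 min + 3 h 2 min + 11 h 28 min + 7 h 50 min = 47 h 56 min.

47 h 56 min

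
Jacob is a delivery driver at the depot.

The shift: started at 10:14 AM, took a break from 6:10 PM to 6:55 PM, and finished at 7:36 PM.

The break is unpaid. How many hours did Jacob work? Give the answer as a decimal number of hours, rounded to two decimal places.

The shift: 10:14 AM–7:36 PM = 9 h 22 min; less 45 min break → 8 h 37 min

8.62 hours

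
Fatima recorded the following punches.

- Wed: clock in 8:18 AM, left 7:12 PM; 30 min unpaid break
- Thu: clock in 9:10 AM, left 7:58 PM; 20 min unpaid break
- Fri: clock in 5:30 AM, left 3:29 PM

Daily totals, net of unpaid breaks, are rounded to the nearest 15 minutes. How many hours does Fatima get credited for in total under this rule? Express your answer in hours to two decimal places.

31.00 hours

Wed: 8:18 AM–7:12 PM = 10 h 54 min − 30 min = 10 h 24 min → rounds to 10 h 30 min
Thu: 9:10 AM–7:58 PM = 10 h 48 min − 20 min = 10 h 28 min → rounds to 10 h 30 min
Fri: 5:30 AM–3:29 PM = 9 h 59 min → rounds to 10 h 0 min
Total credited: 31 h 0 min.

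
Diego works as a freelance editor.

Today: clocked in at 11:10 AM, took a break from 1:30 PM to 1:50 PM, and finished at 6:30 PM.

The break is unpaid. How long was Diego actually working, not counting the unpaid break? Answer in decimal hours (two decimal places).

Today: 11:10 AM–6:30 PM = 7 h 20 min; less 20 min break → 7 h 0 min

7.00 hours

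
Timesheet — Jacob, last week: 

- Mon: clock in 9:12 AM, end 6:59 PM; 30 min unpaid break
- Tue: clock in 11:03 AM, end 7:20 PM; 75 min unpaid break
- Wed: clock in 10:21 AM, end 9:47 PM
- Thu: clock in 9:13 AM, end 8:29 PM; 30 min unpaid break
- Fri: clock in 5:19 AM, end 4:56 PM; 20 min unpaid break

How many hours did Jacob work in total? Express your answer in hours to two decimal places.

49.80 hours

Mon: 9:12 AM–6:59 PM = 9 h 47 min; less 30 min break → 9 h 17 min
Tue: 11:03 AM–7:20 PM = 8 h 17 min; less 75 min break → 7 h 2 min
Wed: 10:21 AM–9:47 PM = 11 h 26 min
Thu: 9:13 AM–8:29 PM = 11 h 16 min; less 30 min break → 10 h 46 min
Fri: 5:19 AM–4:56 PM = 11 h 37 min; less 20 min break → 11 h 17 min
Total: 9 h 17 min + 7 h 2 min + 11 h 26 min + 10 h 46 min + 11 h 17 min = 49 h 48 min.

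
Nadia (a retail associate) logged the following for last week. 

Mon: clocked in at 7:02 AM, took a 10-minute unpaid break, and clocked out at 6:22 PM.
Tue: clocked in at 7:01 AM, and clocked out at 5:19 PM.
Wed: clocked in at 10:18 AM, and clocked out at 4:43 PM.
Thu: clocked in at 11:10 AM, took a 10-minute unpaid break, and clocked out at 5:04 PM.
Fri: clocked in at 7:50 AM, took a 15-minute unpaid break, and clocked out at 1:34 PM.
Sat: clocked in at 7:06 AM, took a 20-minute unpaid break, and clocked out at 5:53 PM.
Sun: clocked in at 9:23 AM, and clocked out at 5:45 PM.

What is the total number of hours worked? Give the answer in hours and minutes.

57 h 55 min

Mon: 7:02 AM–6:22 PM = 11 h 20 min; less 10 min break → 11 h 10 min
Tue: 7:01 AM–5:19 PM = 10 h 18 min
Wed: 10:18 AM–4:43 PM = 6 h 25 min
Thu: 11:10 AM–5:04 PM = 5 h 54 min; less 10 min break → 5 h 44 min
Fri: 7:50 AM–1:34 PM = 5 h 44 min; less 15 min break → 5 h 29 min
Sat: 7:06 AM–5:53 PM = 10 h 47 min; less 20 min break → 10 h 27 min
Sun: 9:23 AM–5:45 PM = 8 h 22 min
Total: 11 h 10 min + 10 h 18 min + 6 h 25 min + 5 h 44 min + 5 h 29 min + 10 h 27 min + 8 h 22 min = 57 h 55 min.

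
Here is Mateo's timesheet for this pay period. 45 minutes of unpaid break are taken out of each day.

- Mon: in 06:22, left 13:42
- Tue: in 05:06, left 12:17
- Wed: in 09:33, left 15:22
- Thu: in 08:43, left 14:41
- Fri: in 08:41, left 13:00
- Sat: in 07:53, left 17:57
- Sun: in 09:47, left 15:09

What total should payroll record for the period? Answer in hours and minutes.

40 h 48 min

Mon: 06:22–13:42 = 7 h 20 min; less 45 min break → 6 h 35 min
Tue: 05:06–12:17 = 7 h 11 min; less 45 min break → 6 h 26 min
Wed: 09:33–15:22 = 5 h 49 min; less 45 min break → 5 h 4 min
Thu: 08:43–14:41 = 5 h 58 min; less 45 min break → 5 h 13 min
Fri: 08:41–13:00 = 4 h 19 min; less 45 min break → 3 h 34 min
Sat: 07:53–17:57 = 10 h 4 min; less 45 min break → 9 h 19 min
Sun: 09:47–15:09 = 5 h 22 min; less 45 min break → 4 h 37 min
Total: 6 h 35 min + 6 h 26 min + 5 h 4 min + 5 h 13 min + 3 h 34 min + 9 h 19 min + 4 h 37 min = 40 h 48 min.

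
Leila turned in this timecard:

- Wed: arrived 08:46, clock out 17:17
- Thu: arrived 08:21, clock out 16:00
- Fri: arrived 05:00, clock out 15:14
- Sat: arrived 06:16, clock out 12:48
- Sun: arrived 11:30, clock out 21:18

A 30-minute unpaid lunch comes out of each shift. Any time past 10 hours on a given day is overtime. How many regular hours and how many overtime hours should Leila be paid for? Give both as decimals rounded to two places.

Wed: 08:46–17:17 = 8 h 31 min; less 30 min break → 8 h 1 min
Thu: 08:21–16:00 = 7 h 39 min; less 30 min break → 7 h 9 min
Fri: 05:00–15:14 = 10 h 14 min; less 30 min break → 9 h 44 min
Sat: 06:16–12:48 = 6 h 32 min; less 30 min break → 6 h 2 min
Sun: 11:30–21:18 = 9 h 48 min; less 30 min break → 9 h 18 min
Wed reg 8 h 1 min / OT 0 h 0 min; Thu reg 7 h 9 min / OT 0 h 0 min; Fri reg 9 h 44 min / OT 0 h 0 min; Sat reg 6 h 2 min / OT 0 h 0 min; Sun reg 9 h 18 min / OT 0 h 0 min.
Totals: regular 40 h 14 min, overtime 0 h 0 min.

Regular 40.23 hours, overtime 0.00 hours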